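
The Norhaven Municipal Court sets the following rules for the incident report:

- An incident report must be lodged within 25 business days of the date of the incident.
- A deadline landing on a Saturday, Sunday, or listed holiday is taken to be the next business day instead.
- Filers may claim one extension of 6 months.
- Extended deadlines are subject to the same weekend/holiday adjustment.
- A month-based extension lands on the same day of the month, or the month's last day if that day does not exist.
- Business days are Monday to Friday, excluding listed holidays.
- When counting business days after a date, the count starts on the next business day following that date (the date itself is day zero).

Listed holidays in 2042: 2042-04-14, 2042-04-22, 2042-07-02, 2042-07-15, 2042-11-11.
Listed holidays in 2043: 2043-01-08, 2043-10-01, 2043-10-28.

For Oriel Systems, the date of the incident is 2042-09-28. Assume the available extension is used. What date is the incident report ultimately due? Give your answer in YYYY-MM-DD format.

Starting the day after 2042-09-28 and counting 25 business days lands on 2042-10-31.
2042-10-31 falls on a Friday, which is a business day, so no adjustment is needed.
The 6 months extension carries 2042-10-31 to 2043-04-30 (day 31 does not exist in April, so the month's last day is used).
2043-04-30 falls on a Thursday, which is a business day, so no adjustment is needed.
Deadline: 2043-04-30.

2043-04-30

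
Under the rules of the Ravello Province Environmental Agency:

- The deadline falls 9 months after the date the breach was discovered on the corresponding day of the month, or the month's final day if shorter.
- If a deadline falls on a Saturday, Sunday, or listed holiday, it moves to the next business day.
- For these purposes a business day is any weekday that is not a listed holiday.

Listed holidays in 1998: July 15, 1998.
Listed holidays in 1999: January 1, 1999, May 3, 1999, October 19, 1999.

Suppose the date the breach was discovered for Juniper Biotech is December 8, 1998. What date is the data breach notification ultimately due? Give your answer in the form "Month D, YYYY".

September 8, 1999

9 months from December 8, 1998 is September 8, 1999.
September 8, 1999 falls on a Wednesday, which is a business day, so no adjustment is needed.
So the filing is due September 8, 1999.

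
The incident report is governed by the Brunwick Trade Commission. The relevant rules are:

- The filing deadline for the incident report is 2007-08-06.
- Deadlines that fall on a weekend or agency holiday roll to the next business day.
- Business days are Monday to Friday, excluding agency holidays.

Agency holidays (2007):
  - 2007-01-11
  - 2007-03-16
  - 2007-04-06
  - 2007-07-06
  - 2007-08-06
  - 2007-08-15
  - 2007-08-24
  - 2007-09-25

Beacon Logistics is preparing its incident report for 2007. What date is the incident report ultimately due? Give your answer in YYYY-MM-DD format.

The stated deadline is 2007-08-06.
2007-08-06 is a listed holiday, so it moves to the next business day, 2007-08-07 (Tuesday).
So the filing is due 2007-08-07.

2007-08-07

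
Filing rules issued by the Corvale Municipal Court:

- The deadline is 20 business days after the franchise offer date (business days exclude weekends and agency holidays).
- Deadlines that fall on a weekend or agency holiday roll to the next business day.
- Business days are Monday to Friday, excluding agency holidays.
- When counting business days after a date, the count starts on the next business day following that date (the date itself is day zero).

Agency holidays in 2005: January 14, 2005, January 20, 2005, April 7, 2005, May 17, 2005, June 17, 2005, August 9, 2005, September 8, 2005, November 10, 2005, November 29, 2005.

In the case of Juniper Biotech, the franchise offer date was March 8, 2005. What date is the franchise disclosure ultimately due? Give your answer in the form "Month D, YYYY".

Starting the day after March 8, 2005 and counting 20 business days lands on April 5, 2005.
April 5, 2005 is a Tuesday and not a listed holiday, so it stands.
Final deadline: April 5, 2005.

April 5, 2005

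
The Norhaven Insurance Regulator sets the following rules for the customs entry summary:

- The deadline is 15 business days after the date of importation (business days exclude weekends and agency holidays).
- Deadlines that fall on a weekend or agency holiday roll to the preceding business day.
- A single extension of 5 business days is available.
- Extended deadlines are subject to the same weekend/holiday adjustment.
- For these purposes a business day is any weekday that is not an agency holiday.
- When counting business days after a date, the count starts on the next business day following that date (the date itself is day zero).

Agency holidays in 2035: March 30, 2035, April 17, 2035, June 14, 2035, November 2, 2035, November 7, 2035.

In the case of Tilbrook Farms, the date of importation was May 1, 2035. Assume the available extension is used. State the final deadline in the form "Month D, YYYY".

Counting 15 business days after May 1, 2035 (skipping weekends and listed holidays) reaches May 22, 2035.
Since May 22, 2035 is a Tuesday and not a holiday, the date is unchanged.
The 5-business-day extension runs from May 22, 2035 to May 29, 2035.
Since May 29, 2035 is a Tuesday and not a holiday, the date is unchanged.
So the filing is due May 29, 2035.

May 29, 2035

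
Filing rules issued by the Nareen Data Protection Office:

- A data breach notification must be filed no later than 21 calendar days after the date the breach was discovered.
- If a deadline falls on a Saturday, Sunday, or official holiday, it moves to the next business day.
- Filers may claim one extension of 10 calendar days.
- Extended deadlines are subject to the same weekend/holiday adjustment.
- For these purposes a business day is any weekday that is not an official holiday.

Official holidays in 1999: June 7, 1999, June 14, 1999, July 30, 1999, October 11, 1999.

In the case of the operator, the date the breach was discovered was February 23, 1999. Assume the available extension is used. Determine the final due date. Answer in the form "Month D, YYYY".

March 26, 1999

From February 23, 1999, 21 calendar days later is March 16, 1999.
Since March 16, 1999 is a Tuesday and not a holiday, the date is unchanged.
With the 10-day extension, March 16, 1999 becomes March 26, 1999.
March 26, 1999 falls on a Friday, which is a business day, so no adjustment is needed.
So the filing is due March 26, 1999.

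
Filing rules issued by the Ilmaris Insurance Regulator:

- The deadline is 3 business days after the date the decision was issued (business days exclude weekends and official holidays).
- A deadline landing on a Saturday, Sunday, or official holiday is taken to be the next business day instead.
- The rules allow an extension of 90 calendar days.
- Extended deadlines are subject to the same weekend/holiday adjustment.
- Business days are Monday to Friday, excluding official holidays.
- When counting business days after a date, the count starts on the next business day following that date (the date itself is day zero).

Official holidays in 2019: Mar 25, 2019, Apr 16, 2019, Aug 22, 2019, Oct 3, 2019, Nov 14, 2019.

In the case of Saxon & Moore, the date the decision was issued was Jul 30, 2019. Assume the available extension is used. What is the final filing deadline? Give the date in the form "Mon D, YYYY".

Oct 31, 2019

3 business days after Jul 30, 2019, excluding weekends and holidays, is Aug 2, 2019.
Aug 2, 2019 falls on a Friday, which is a business day, so no adjustment is needed.
With the 90-day extension, Aug 2, 2019 becomes Oct 31, 2019.
Oct 31, 2019 (Thursday) is already a business day.
So the filing is due Oct 31, 2019.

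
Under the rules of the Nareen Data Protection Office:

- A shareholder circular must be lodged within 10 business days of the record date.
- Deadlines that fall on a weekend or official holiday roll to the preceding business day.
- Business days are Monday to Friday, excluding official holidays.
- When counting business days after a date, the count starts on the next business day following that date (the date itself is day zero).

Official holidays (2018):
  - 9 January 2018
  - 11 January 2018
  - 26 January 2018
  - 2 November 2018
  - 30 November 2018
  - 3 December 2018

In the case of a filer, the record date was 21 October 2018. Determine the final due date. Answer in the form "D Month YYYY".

10 business days after 21 October 2018, excluding weekends and holidays, is 5 November 2018.
Since 5 November 2018 is a Monday and not a holiday, the date is unchanged.
The final due date is 5 November 2018.

5 November 2018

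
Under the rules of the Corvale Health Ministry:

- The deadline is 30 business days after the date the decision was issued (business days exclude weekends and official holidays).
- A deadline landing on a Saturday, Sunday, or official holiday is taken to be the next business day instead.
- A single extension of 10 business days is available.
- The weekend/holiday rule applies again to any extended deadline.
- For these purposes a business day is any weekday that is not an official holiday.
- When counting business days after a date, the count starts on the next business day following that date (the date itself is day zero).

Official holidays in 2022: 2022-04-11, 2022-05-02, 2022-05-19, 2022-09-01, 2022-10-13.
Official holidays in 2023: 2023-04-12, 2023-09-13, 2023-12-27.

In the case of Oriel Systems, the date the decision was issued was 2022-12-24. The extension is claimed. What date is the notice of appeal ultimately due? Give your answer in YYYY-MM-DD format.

Counting 30 business days after 2022-12-24 (skipping weekends and listed holidays) reaches 2023-02-03.
2023-02-03 is a Friday and not a listed holiday, so it stands.
Applying the 10-business-day extension: 10 business days after 2023-02-03 is 2023-02-17.
2023-02-17 falls on a Friday, which is a business day, so no adjustment is needed.
So the filing is due 2023-02-17.

2023-02-17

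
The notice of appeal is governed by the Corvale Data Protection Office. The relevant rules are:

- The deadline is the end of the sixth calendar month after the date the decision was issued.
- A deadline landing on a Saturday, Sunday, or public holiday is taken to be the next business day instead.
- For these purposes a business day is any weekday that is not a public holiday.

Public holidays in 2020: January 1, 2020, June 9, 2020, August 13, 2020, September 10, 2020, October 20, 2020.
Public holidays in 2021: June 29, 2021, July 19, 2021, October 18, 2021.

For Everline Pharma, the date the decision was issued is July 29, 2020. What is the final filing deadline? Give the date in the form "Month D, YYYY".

6 months after July 29, 2020 is January 2021; that month ends on January 31, 2021.
Because January 31, 2021 is a Sunday, the deadline becomes February 1, 2021 (Monday).
Deadline: February 1, 2021.

February 1, 2021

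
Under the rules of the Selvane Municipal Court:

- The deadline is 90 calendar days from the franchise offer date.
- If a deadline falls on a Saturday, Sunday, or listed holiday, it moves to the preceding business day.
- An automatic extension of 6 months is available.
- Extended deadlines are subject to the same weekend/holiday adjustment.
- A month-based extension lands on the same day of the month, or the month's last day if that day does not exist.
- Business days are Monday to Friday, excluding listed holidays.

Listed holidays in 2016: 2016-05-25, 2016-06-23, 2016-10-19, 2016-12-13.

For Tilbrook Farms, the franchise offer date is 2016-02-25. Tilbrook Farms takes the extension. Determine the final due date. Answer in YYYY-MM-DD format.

2016-11-24

Trigger date 2016-02-25 + 90 calendar days = 2016-05-25.
2016-05-25 falls on a listed holiday. Rolling to the preceding business day gives 2016-05-24, a Tuesday.
The 6 months extension carries 2016-05-24 to 2016-11-24.
Since 2016-11-24 is a Thursday and not a holiday, the date is unchanged.
Deadline: 2016-11-24.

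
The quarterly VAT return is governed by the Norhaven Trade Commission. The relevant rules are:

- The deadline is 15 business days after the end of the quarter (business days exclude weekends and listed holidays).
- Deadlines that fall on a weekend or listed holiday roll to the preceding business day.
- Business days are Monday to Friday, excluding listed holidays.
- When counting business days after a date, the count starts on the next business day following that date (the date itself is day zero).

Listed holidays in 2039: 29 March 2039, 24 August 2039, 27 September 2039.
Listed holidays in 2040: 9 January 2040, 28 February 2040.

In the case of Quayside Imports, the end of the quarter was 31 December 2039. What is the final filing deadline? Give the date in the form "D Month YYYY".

Counting 15 business days after 31 December 2039 (skipping weekends and listed holidays) reaches 23 January 2040.
Since 23 January 2040 is a Monday and not a holiday, the date is unchanged.
Deadline: 23 January 2040.

23 January 2040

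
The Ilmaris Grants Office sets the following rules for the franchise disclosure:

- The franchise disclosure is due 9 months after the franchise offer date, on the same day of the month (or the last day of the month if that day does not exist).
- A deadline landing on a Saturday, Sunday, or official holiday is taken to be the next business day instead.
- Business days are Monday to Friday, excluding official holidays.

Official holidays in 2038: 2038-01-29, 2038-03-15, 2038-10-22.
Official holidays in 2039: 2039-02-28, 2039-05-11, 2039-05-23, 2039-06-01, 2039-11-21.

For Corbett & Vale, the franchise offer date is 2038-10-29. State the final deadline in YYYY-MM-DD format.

2039-07-29

9 months from 2038-10-29 is 2039-07-29.
2039-07-29 (Friday) is already a business day.
Deadline: 2039-07-29.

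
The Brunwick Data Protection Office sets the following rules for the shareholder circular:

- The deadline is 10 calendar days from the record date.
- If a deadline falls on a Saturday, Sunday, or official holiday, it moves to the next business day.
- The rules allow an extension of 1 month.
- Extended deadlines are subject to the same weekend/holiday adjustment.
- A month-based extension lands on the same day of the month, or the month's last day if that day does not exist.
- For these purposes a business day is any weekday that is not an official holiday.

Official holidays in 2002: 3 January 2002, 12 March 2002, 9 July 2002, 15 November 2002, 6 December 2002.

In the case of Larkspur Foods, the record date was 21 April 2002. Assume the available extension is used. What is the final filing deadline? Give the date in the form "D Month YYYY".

3 June 2002

Adding 10 calendar days to 21 April 2002 gives 1 May 2002.
1 May 2002 (Wednesday) is already a business day.
The 1 month extension carries 1 May 2002 to 1 June 2002.
1 June 2002 is a Saturday, so it moves to the next business day, 3 June 2002 (Monday).
So the filing is due 3 June 2002.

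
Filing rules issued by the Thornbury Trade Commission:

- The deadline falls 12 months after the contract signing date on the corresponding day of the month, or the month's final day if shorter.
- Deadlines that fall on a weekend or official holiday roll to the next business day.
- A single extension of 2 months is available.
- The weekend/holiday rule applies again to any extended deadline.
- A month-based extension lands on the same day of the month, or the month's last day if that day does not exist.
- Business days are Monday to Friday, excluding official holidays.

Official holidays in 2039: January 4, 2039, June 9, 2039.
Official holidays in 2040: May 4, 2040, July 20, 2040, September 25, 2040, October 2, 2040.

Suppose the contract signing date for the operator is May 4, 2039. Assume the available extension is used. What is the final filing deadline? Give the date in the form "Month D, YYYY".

July 9, 2040

12 months from May 4, 2039 is May 4, 2040.
May 4, 2040 is a listed holiday, so it moves to the next business day, May 7, 2040 (Monday).
Add 2 months to May 7, 2040: July 7, 2040.
Because July 7, 2040 is a Saturday, the deadline becomes July 9, 2040 (Monday).
The final due date is July 9, 2040.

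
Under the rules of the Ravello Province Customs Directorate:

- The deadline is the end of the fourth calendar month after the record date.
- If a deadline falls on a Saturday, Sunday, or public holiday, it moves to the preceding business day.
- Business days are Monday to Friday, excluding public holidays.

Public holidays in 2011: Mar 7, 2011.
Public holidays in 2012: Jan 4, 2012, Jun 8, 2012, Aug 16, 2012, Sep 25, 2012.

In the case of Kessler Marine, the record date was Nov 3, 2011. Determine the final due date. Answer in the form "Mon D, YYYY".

Mar 30, 2012

4 months after Nov 3, 2011 is March 2012; that month ends on Mar 31, 2012.
Mar 31, 2012 falls on a Saturday. Rolling to the preceding business day gives Mar 30, 2012, a Friday.
Final deadline: Mar 30, 2012.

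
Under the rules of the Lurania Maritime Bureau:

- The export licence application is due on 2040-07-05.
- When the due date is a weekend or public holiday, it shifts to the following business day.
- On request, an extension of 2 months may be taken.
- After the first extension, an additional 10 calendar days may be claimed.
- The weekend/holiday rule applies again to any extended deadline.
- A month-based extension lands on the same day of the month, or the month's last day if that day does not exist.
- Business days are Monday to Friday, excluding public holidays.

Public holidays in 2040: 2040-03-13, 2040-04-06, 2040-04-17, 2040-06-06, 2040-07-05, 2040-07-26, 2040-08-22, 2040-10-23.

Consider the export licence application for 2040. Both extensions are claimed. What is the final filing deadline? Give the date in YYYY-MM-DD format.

2040-09-17

Start from the fixed due date, 2040-07-05.
2040-07-05 is a listed holiday, so it moves to the next business day, 2040-07-06 (Friday).
The 2 months extension carries 2040-07-06 to 2040-09-06.
2040-09-06 (Thursday) is already a business day.
The 10-calendar-day extension moves the deadline from 2040-09-06 to 2040-09-16.
2040-09-16 is a Sunday; the next business day is 2040-09-17 (Monday).
So the filing is due 2040-09-17.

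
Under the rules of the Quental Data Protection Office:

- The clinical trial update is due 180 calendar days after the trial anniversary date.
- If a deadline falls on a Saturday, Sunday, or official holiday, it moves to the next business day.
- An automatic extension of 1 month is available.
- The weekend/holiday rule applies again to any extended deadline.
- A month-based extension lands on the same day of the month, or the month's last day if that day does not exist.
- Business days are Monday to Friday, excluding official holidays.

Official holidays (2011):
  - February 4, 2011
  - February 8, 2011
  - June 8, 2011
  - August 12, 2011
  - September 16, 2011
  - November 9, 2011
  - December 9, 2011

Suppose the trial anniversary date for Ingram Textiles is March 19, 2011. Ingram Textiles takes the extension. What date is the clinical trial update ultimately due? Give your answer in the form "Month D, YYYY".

October 17, 2011

180 calendar days after March 19, 2011 is September 15, 2011.
September 15, 2011 falls on a Thursday, which is a business day, so no adjustment is needed.
The 1 month extension carries September 15, 2011 to October 15, 2011.
October 15, 2011 is a Saturday, so it moves to the next business day, October 17, 2011 (Monday).
The final due date is October 17, 2011.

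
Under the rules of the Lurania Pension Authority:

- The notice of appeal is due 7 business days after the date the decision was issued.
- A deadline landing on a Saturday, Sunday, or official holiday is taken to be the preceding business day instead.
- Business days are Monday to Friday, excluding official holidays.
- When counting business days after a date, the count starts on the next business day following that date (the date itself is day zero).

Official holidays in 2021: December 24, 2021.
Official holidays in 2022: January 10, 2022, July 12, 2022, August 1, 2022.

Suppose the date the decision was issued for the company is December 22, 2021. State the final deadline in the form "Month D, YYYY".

Counting 7 business days after December 22, 2021 (skipping weekends and listed holidays) reaches January 3, 2022.
January 3, 2022 falls on a Monday, which is a business day, so no adjustment is needed.
Deadline: January 3, 2022.

January 3, 2022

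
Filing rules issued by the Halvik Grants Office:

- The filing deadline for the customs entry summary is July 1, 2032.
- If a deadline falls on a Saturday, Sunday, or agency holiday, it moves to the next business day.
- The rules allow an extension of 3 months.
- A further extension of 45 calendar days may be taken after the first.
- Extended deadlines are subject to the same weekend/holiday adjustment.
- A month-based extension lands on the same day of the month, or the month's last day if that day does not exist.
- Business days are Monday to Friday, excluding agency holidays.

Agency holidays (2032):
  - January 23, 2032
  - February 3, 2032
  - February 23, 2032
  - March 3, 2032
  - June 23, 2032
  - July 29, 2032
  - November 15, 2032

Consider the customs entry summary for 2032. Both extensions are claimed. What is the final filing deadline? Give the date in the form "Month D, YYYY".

November 16, 2032

The statutory due date is July 1, 2032.
July 1, 2032 (Thursday) is already a business day.
The 3 months extension carries July 1, 2032 to October 1, 2032.
October 1, 2032 (Friday) is already a business day.
With the 45-day extension, October 1, 2032 becomes November 15, 2032.
November 15, 2032 is a listed holiday; the next business day is November 16, 2032 (Tuesday).
Deadline: November 16, 2032.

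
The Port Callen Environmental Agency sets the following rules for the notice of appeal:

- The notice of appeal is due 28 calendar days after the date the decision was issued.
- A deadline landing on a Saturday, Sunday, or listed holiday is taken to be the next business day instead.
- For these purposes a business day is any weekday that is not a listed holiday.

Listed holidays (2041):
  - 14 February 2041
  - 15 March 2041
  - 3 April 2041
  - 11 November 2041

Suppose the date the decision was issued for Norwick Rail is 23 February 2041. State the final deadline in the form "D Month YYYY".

25 March 2041

From 23 February 2041, 28 calendar days later is 23 March 2041.
23 March 2041 is a Saturday, so it moves to the next business day, 25 March 2041 (Monday).
So the filing is due 25 March 2041.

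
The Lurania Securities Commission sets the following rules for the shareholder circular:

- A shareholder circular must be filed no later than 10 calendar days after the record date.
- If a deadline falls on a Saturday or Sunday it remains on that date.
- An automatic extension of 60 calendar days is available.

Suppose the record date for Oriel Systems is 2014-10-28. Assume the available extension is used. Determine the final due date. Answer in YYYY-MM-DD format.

2015-01-06

Adding 10 calendar days to 2014-10-28 gives 2014-11-07.
2014-11-07 is a Friday; no weekend or holiday adjustment applies.
With the 60-day extension, 2014-11-07 becomes 2015-01-06.
2015-01-06 falls on a Tuesday. The rules make no weekend/holiday allowance, so it remains 2015-01-06.
Deadline: 2015-01-06.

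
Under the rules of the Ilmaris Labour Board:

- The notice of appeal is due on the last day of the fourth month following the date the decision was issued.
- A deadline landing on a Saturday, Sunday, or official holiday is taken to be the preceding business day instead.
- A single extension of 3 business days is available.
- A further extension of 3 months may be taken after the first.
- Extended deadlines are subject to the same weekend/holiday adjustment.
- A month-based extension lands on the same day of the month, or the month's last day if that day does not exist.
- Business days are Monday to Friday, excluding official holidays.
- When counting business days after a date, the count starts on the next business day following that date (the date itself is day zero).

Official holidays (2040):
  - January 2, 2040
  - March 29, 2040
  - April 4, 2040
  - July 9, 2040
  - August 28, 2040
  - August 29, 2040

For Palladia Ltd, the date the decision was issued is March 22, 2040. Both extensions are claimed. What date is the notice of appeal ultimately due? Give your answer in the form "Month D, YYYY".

November 2, 2040

4 months after March 22, 2040 falls in July 2040; the last day of that month is July 31, 2040.
July 31, 2040 (Tuesday) is already a business day.
Applying the 3-business-day extension: 3 business days after July 31, 2040 is August 3, 2040.
August 3, 2040 (Friday) is already a business day.
Add 3 months to August 3, 2040: November 3, 2040.
November 3, 2040 falls on a Saturday. Rolling to the preceding business day gives November 2, 2040, a Friday.
Final deadline: November 2, 2040.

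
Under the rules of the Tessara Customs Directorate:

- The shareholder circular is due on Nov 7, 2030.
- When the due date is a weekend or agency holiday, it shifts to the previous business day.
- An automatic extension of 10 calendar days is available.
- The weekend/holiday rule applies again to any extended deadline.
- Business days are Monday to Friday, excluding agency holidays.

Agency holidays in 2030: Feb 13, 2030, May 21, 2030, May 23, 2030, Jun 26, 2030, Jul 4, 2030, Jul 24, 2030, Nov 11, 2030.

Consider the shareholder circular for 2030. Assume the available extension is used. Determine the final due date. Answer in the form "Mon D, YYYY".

The statutory due date is Nov 7, 2030.
Nov 7, 2030 falls on a Thursday, which is a business day, so no adjustment is needed.
With the 10-day extension, Nov 7, 2030 becomes Nov 17, 2030.
Nov 17, 2030 is a Sunday; the preceding business day is Nov 15, 2030 (Friday).
Final deadline: Nov 15, 2030.

Nov 15, 2030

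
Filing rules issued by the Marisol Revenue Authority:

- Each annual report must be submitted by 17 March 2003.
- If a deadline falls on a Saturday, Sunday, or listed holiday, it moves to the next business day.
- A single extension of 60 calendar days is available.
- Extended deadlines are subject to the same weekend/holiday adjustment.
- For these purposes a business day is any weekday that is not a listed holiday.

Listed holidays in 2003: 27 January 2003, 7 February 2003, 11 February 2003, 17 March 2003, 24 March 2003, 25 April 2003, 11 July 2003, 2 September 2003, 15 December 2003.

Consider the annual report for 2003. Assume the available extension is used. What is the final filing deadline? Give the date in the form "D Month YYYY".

Start from the fixed due date, 17 March 2003.
17 March 2003 is a listed holiday; the next business day is 18 March 2003 (Tuesday).
With the 60-day extension, 18 March 2003 becomes 17 May 2003.
Because 17 May 2003 is a Saturday, the deadline becomes 19 May 2003 (Monday).
Deadline: 19 May 2003.

19 May 2003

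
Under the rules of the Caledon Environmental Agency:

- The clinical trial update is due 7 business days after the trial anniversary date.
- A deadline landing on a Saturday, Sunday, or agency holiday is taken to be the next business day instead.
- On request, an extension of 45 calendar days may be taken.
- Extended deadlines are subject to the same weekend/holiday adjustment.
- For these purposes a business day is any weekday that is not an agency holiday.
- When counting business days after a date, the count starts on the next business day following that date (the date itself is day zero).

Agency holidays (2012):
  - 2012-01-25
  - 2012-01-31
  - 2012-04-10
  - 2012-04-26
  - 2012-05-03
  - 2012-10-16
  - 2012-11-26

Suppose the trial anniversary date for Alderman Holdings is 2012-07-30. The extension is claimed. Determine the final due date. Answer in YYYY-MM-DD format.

7 business days after 2012-07-30, excluding weekends and holidays, is 2012-08-08.
2012-08-08 is a Wednesday and not a listed holiday, so it stands.
With the 45-day extension, 2012-08-08 becomes 2012-09-22.
2012-09-22 falls on a Saturday. Rolling to the next business day gives 2012-09-24, a Monday.
Final deadline: 2012-09-24.

2012-09-24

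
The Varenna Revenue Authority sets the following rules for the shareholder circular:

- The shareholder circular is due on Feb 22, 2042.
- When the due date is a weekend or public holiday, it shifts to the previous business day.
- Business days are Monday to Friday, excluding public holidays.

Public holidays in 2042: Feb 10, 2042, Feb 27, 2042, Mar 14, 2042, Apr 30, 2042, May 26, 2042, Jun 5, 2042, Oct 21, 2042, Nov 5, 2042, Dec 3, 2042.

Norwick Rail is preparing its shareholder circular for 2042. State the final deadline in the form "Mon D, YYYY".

Start from the fixed due date, Feb 22, 2042.
Feb 22, 2042 is a Saturday, so it moves to the preceding business day, Feb 21, 2042 (Friday).
The final due date is Feb 21, 2042.

Feb 21, 2042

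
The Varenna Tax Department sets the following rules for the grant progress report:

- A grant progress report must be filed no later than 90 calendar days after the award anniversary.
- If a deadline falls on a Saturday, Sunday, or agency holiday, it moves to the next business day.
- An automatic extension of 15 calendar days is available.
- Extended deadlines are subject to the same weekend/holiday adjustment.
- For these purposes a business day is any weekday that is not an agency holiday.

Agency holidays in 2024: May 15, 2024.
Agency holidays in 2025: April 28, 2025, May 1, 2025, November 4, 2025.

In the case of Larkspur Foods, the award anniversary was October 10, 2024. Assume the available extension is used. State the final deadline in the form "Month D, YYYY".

January 23, 2025

Trigger date October 10, 2024 + 90 calendar days = January 8, 2025.
January 8, 2025 is a Wednesday and not a listed holiday, so it stands.
Applying the 15-calendar-day extension: January 8, 2025 + 15 days = January 23, 2025.
January 23, 2025 (Thursday) is already a business day.
So the filing is due January 23, 2025.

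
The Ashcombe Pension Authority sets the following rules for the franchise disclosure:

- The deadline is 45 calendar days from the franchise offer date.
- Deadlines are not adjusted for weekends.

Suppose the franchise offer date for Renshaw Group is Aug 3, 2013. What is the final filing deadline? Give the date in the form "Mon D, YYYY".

45 calendar days after Aug 3, 2013 is Sep 17, 2013.
Sep 17, 2013 falls on a Tuesday. The rules make no weekend/holiday allowance, so it remains Sep 17, 2013.
The final due date is Sep 17, 2013.

Sep 17, 2013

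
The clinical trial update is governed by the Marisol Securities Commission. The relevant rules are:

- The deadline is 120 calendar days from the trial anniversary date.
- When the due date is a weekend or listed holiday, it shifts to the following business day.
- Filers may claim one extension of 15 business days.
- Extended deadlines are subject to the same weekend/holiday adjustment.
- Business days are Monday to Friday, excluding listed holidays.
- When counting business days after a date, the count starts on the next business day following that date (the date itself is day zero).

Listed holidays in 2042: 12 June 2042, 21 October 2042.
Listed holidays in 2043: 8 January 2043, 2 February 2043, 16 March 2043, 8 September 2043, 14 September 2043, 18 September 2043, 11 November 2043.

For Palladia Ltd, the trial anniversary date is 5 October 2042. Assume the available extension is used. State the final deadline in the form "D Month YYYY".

24 February 2043

Trigger date 5 October 2042 + 120 calendar days = 2 February 2043.
Because 2 February 2043 is a listed holiday, the deadline becomes 3 February 2043 (Tuesday).
The 15-business-day extension runs from 3 February 2043 to 24 February 2043.
Since 24 February 2043 is a Tuesday and not a holiday, the date is unchanged.
Final deadline: 24 February 2043.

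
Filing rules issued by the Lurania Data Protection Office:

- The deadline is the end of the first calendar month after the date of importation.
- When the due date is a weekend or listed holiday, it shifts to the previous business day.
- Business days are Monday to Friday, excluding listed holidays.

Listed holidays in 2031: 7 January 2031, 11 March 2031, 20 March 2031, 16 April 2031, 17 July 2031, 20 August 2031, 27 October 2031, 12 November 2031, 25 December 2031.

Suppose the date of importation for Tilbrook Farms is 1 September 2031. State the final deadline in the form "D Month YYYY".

31 October 2031

1 month after 1 September 2031 falls in October 2031; the last day of that month is 31 October 2031.
31 October 2031 is a Friday and not a listed holiday, so it stands.
The final due date is 31 October 2031.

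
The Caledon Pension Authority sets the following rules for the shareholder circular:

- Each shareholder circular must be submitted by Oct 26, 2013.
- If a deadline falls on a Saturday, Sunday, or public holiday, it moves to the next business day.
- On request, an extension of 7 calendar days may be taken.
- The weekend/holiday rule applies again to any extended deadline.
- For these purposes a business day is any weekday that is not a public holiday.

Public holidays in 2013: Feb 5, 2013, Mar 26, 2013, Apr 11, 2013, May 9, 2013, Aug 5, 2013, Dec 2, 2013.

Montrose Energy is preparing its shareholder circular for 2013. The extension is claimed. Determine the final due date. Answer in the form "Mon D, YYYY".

Start from the fixed due date, Oct 26, 2013.
Oct 26, 2013 is a Saturday, so it moves to the next business day, Oct 28, 2013 (Monday).
Applying the 7-calendar-day extension: Oct 28, 2013 + 7 days = Nov 4, 2013.
Nov 4, 2013 falls on a Monday, which is a business day, so no adjustment is needed.
So the filing is due Nov 4, 2013.

Nov 4, 2013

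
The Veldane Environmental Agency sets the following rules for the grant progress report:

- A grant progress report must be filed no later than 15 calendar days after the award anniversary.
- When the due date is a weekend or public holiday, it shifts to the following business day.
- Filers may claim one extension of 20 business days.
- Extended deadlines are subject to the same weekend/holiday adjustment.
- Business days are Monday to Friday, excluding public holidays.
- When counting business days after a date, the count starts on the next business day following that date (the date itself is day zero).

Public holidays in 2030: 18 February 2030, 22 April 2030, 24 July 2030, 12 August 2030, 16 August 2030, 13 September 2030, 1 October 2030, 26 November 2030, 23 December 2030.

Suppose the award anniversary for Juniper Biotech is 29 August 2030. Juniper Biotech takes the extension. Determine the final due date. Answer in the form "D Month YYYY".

15 October 2030

From 29 August 2030, 15 calendar days later is 13 September 2030.
13 September 2030 is a listed holiday; the next business day is 16 September 2030 (Monday).
Counting 20 further business days from 16 September 2030 reaches 15 October 2030.
15 October 2030 is a Tuesday and not a listed holiday, so it stands.
Deadline: 15 October 2030.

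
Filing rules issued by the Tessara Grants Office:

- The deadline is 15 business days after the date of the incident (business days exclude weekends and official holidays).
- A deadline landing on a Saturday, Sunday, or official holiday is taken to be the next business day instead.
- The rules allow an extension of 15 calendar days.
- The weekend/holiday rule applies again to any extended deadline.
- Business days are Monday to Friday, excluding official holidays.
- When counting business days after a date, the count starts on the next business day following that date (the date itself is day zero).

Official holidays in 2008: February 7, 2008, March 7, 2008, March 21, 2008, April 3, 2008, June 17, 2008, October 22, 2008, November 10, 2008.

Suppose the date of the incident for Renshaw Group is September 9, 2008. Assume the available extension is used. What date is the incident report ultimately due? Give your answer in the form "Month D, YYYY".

Counting 15 business days after September 9, 2008 (skipping weekends and listed holidays) reaches September 30, 2008.
September 30, 2008 falls on a Tuesday, which is a business day, so no adjustment is needed.
The 15-calendar-day extension moves the deadline from September 30, 2008 to October 15, 2008.
Since October 15, 2008 is a Wednesday and not a holiday, the date is unchanged.
Deadline: October 15, 2008.

October 15, 2008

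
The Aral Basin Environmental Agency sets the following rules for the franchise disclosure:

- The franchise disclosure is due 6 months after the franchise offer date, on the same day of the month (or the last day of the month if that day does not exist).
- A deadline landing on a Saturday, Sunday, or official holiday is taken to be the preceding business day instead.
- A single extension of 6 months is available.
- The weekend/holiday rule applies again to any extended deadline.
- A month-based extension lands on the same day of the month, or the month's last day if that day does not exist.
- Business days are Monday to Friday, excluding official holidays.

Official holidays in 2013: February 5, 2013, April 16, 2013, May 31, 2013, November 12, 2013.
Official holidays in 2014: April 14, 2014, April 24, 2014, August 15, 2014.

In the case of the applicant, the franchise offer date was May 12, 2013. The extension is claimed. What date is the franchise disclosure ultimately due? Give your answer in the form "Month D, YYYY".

May 9, 2014

6 months after May 12, 2013, on the same day of the month, is November 12, 2013.
November 12, 2013 is a listed holiday; the preceding business day is November 11, 2013 (Monday).
Applying the 6 months extension: 6 months after November 11, 2013 is May 11, 2014.
May 11, 2014 is a Sunday; the preceding business day is May 9, 2014 (Friday).
Final deadline: May 9, 2014.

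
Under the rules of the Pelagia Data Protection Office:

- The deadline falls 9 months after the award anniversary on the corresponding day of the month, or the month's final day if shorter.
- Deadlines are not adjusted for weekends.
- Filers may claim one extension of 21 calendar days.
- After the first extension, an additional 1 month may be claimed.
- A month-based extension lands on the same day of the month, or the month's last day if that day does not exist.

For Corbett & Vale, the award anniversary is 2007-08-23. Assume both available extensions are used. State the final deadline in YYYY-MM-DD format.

9 months after 2007-08-23, on the same day of the month, is 2008-05-23.
No adjustment is made for weekends or holidays, so 2008-05-23 stands.
Add the 21 calendar-day extension to 2008-05-23: 2008-06-13.
No adjustment is made for weekends or holidays, so 2008-06-13 stands.
The 1 month extension carries 2008-06-13 to 2008-07-13.
2008-07-13 falls on a Sunday. The rules make no weekend/holiday allowance, so it remains 2008-07-13.
Final deadline: 2008-07-13.

2008-07-13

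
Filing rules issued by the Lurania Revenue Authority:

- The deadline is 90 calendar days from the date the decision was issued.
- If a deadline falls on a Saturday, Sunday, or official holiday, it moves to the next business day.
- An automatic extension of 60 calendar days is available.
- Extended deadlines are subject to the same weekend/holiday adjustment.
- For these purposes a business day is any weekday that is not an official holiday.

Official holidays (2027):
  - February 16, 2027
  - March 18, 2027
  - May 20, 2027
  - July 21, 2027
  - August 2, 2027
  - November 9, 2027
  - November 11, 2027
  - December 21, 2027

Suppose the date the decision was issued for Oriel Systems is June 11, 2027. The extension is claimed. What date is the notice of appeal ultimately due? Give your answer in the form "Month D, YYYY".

November 8, 2027

Trigger date June 11, 2027 + 90 calendar days = September 9, 2027.
September 9, 2027 falls on a Thursday, which is a business day, so no adjustment is needed.
Applying the 60-calendar-day extension: September 9, 2027 + 60 days = November 8, 2027.
Since November 8, 2027 is a Monday and not a holiday, the date is unchanged.
So the filing is due November 8, 2027.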